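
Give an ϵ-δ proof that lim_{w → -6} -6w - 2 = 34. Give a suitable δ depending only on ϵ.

Suppose ϵ > 0. We need δ > 0 so that 0 < |w + 6| < δ implies |(-6w - 2) − 34| < ϵ.
|(-6w - 2) − 34| = |-6w - 36| = 6|w + 6|.
Thus it suffices that |w + 6| < ϵ/6.
Take δ = ϵ/6. If 0 < |w + 6| < δ then |(-6w - 2) − 34| = 6|w + 6| < 6·(ϵ/6) = ϵ.

δ = ϵ/6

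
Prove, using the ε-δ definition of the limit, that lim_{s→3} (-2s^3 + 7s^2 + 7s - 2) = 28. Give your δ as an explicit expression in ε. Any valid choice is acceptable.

δ = min(1, ε/46)

Let ε > 0. We want δ > 0 such that 0 < |s − 3| < δ implies |(-2s^3 + 7s^2 + 7s - 2) − 28| < ε.
(-2s^3 + 7s^2 + 7s - 2) − 28 = -2s^3 + 7s^2 + 7s - 30 = (s − 3)(-2s^2 + s + 10).
So |(-2s^3 + 7s^2 + 7s - 2) − 28| = |s − 3|·|-2s^2 + s + 10|.
Assume first that |s − 3| < 1, so |s| < 4. Then |-2s^2 + s + 10| ≤ 2·4^2 + 4 + 10 = 46.
Hence |(-2s^3 + 7s^2 + 7s - 2) − 28| ≤ 46|s − 3| < ε provided |s − 3| < ε/46.
Take δ = min(1, ε/46). Then 0 < |s − 3| < δ gives both |s − 3| < 1 and |s − 3| < ε/46, so |(-2s^3 + 7s^2 + 7s - 2) − 28| < ε.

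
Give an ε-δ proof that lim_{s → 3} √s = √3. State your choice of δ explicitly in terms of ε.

δ = min(3, √3·ε)

Fix ε > 0. We want δ > 0 such that 0 < |s − 3| < δ implies |√s − √3| < ε.
Rationalise: √s − √3 = (s − 3)/(√s + √3), so |√s − √3| = |s − 3|/(√s + √3).
Restrict δ ≤ 3 so that |s − 3| < 3 forces s > 0, and then √s + √3 > √3.
Hence |√s − √3| < |s − 3|/√3, which is < ε once |s − 3| < √3·ε.
Take δ = min(3, √3·ε). If 0 < |s − 3| < δ then s > 0 and |√s − √3| < |s − 3|/√3 < ε.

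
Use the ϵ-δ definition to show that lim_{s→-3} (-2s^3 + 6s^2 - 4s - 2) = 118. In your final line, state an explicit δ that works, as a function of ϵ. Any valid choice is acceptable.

δ = min(2, ϵ/150)

Fix ϵ > 0. We want δ > 0 such that 0 < |s + 3| < δ implies |(-2s^3 + 6s^2 - 4s - 2) − 118| < ϵ.
(-2s^3 + 6s^2 - 4s - 2) − 118 = -2s^3 + 6s^2 - 4s - 120 = (s + 3)(-2s^2 + 12s - 40).
So |(-2s^3 + 6s^2 - 4s - 2) − 118| = |s + 3|·|-2s^2 + 12s - 40|.
Assume first that |s + 3| < 2, so |s| < 5. Then |-2s^2 + 12s - 40| ≤ 2·5^2 + 12·5 + 40 = 150.
Hence |(-2s^3 + 6s^2 - 4s - 2) − 118| ≤ 150|s + 3| < ϵ provided |s + 3| < ϵ/150.
Choosing δ = min(2, ϵ/150) ensures both conditions, hence |(-2s^3 + 6s^2 - 4s - 2) − 118| < ϵ.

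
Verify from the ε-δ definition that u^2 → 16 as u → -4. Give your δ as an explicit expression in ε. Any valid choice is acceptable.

Fix ε > 0. We seek δ > 0 with 0 < |u + 4| < δ ⇒ |u^2 − 16| < ε.
Factor: u^2 − 16 = (u + 4)(u - 4), so |u^2 − 16| = |u + 4|·|u - 4|.
Restrict δ ≤ 1. Then |u + 4| < 1 gives |u| < 5, so by the triangle inequality |u - 4| ≤ 5 + 4 = 9.
Hence |u^2 − 16| ≤ 9|u + 4|, which is < ε once |u + 4| < ε/9.
Take δ = min(1, ε/9). If 0 < |u + 4| < δ then both bounds hold and |u^2 − 16| ≤ 9|u + 4| < 9·(ε/9) = ε.

δ = min(1, ε/9)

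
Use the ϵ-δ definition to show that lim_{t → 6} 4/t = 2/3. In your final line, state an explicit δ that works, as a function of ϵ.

Fix ϵ > 0. We seek δ > 0 such that 0 < |t − 6| < δ implies |4/t − (2/3)| < ϵ.
|4/t − (2/3)| = 4·|6 − t|/(6·|t|) = 4|t − 6|/(6|t|).
Require δ ≤ 3 so that |t| > 6 − 3 = 3, hence 6|t| > 18.
Then |4/t − (2/3)| < 4|t − 6|/18, which is < ϵ when |t − 6| < (9/2)ϵ.
Take δ = min(3, (9/2)ϵ). Then 0 < |t − 6| < δ gives both |t − 6| < 3 and |t − 6| < (9/2)ϵ, so |4/t − (2/3)| < ϵ.

δ = min(3, (9/2)ϵ)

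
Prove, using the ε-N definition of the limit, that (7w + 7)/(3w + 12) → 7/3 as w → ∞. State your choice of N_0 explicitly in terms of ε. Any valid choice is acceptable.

N_0 = 7/ε

Let ε > 0 be given. We seek N_0 > 0 such that w > N_0 implies |(7w + 7)/(3w + 12) − (7/3)| < ε.
(7w + 7)/(3w + 12) − (7/3) = (3(7w + 7) − 7(3w + 12)) / (3(3w + 12)) = -63/(3(3w + 12)).
For w > 0 we have 3w + 12 > 3w, so |(7w + 7)/(3w + 12) − (7/3)| = 63/(3(3w + 12)) < 63/(3·3w) = 7/w.
Thus |(7w + 7)/(3w + 12) − (7/3)| < ε whenever w > 7/ε.
Take N_0 = 7/ε. If w > N_0 then |(7w + 7)/(3w + 12) − (7/3)| < 7/w < ε.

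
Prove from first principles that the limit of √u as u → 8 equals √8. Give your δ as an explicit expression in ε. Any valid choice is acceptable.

δ = min(8, √8·ε)

Suppose ε > 0. We want δ > 0 such that 0 < |u − 8| < δ implies |√u − √8| < ε.
Multiplying by the conjugate, |√u − √8| = |u − 8|/(√u + √8).
Restrict δ ≤ 8 so that |u − 8| < 8 forces u > 0, and then √u + √8 > √8.
Hence |√u − √8| < |u − 8|/√8, which is < ε once |u − 8| < √8·ε.
Take δ = min(8, √8·ε). If 0 < |u − 8| < δ then u > 0 and |√u − √8| < |u − 8|/√8 < ε.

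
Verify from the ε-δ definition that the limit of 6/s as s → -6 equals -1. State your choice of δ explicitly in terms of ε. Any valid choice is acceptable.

δ = min(3, 3ε)

Let ε > 0 be given. We seek δ > 0 such that 0 < |s + 6| < δ implies |6/s + 1| < ε.
|6/s + 1| = 6·|-6 − s|/(6·|s|) = 6|s + 6|/(6|s|).
Restrict δ ≤ 3. Then |s + 6| < 3 gives |s| > 3, so 6|s| > 18.
Then |6/s + 1| < 6|s + 6|/18, which is < ε when |s + 6| < 3ε.
Take δ = min(3, 3ε). Then 0 < |s + 6| < δ gives both |s + 6| < 3 and |s + 6| < 3ε, so |6/s + 1| < ε.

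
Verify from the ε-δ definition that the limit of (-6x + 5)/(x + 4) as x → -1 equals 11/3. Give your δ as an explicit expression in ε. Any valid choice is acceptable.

Let ε > 0 be given. We want δ > 0 with 0 < |x + 1| < δ ⇒ |(-6x + 5)/(x + 4) − (11/3)| < ε.
Combining over a common denominator, (-6x + 5)/(x + 4) − (11/3) = [(-6x + 5)·3 − 11·(x + 4)] / [3·(x + 4)] = -29(x + 1) / (3(x + 4)).
So |(-6x + 5)/(x + 4) − (11/3)| = 29|x + 1| / (3·|x + 4|).
Require δ ≤ 3/2, so |x + 4| ≥ |3| − |x + 1| > 3 − 3/2 = 3/2.
Hence |(-6x + 5)/(x + 4) − (11/3)| < 29|x + 1|/(3·(3/2)) = (58/9)|x + 1|, which is < ε once |x + 1| < (9/58)ε.
Take δ = min(3/2, (9/58)ε). Then 0 < |x + 1| < δ forces both bounds, so |(-6x + 5)/(x + 4) − (11/3)| < ε.

δ = min(3/2, (9/58)ε)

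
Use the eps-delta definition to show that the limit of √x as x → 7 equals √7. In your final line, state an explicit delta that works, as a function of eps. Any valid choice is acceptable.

delta = min(7, √7·eps)

Let eps > 0 be given. We want delta > 0 such that 0 < |x − 7| < delta implies |√x − √7| < eps.
Multiplying by the conjugate, |√x − √7| = |x − 7|/(√x + √7).
Restrict delta ≤ 7 so that |x − 7| < 7 forces x > 0, and then √x + √7 > √7.
Hence |√x − √7| < |x − 7|/√7, which is < eps once |x − 7| < √7·eps.
Take delta = min(7, √7·eps). If 0 < |x − 7| < delta then x > 0 and |√x − √7| < |x − 7|/√7 < eps.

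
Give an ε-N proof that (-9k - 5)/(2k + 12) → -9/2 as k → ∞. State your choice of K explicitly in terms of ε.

Fix ε > 0. For k ≥ 1, |(-9k - 5)/(2k + 12) + 9/2| = |98|/(2(2k + 12)) = 98/(2(2k + 12)).
Since 2k + 12 ≥ 2k for k ≥ 1, this is ≤ 98/(2·2k) = (49/2)/k.
So |(-9k - 5)/(2k + 12) + 9/2| < ε whenever k > (49/2)/ε.
Take K = (49/2)/ε. If k > K then |(-9k - 5)/(2k + 12) + 9/2| ≤ (49/2)/k < ε.

K = (49/2)/ε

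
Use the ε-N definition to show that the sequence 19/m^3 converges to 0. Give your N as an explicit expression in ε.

Let ε > 0. For m ≥ 1, |19/m^3 − 0| = 19/m^3.
19/m^3 < ε ⇔ m^3 > 19/ε ⇔ m > (19/ε)^{1/3}.
Take N = (19/ε)^{1/3}. Then m > N implies 19/m^3 < ε.

N = (19/ε)^{1/3}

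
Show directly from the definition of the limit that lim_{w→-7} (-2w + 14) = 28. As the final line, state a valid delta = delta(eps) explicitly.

delta = eps/2

Let eps > 0 be given. We need delta > 0 so that 0 < |w + 7| < delta implies |(-2w + 14) − 28| < eps.
|(-2w + 14) − 28| = |-2w - 14| = 2|w + 7|.
So 2|w + 7| < eps exactly when |w + 7| < eps/2.
Take delta = eps/2. If 0 < |w + 7| < delta then |(-2w + 14) − 28| = 2|w + 7| < 2·(eps/2) = eps.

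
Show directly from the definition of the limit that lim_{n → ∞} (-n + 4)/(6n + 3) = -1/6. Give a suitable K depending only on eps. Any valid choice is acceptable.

Fix eps > 0. For n ≥ 1, |(-n + 4)/(6n + 3) + 1/6| = |27|/(6(6n + 3)) = 27/(6(6n + 3)).
Since 6n + 3 ≥ 6n for n ≥ 1, this is ≤ 27/(6·6n) = (3/4)/n.
So |(-n + 4)/(6n + 3) + 1/6| < eps whenever n > (3/4)/eps.
Take K = (3/4)/eps. If n > K then |(-n + 4)/(6n + 3) + 1/6| ≤ (3/4)/n < eps.

K = (3/4)/eps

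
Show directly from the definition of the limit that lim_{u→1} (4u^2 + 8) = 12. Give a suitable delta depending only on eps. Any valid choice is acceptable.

Let eps > 0 be given. We want delta > 0 such that 0 < |u − 1| < delta implies |(4u^2 + 8) − 12| < eps.
(4u^2 + 8) − 12 = 4u^2 - 4 = (u − 1)(4u + 4).
So |(4u^2 + 8) − 12| = |u − 1|·|4u + 4|.
Assume first that |u − 1| < 2, so |u| < 3. Then |4u + 4| ≤ 4·3 + 4 = 16.
Hence |(4u^2 + 8) − 12| ≤ 16|u − 1| < eps provided |u − 1| < eps/16.
Choosing delta = min(2, eps/16) ensures both conditions, hence |(4u^2 + 8) − 12| < eps.

delta = min(2, eps/16)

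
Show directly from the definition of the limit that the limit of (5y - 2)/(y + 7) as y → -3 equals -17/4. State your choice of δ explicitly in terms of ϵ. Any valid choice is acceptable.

Suppose ϵ > 0. We want δ > 0 with 0 < |y + 3| < δ ⇒ |(5y - 2)/(y + 7) + 17/4| < ϵ.
Combining over a common denominator, (5y - 2)/(y + 7) + 17/4 = [(5y - 2)·4 − (-17)·(y + 7)] / [4·(y + 7)] = 37(y + 3) / (4(y + 7)).
So |(5y - 2)/(y + 7) + 17/4| = 37|y + 3| / (4·|y + 7|).
Require δ ≤ 2, so |y + 7| ≥ |4| − |y + 3| > 4 − 2 = 2.
Hence |(5y - 2)/(y + 7) + 17/4| < 37|y + 3|/(4·2) = (37/8)|y + 3|, which is < ϵ once |y + 3| < (8/37)ϵ.
Take δ = min(2, (8/37)ϵ). Then 0 < |y + 3| < δ forces both bounds, so |(5y - 2)/(y + 7) + 17/4| < ϵ.

δ = min(2, (8/37)ϵ)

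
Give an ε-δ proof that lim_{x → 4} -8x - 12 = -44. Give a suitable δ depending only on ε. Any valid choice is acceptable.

Let ε > 0. We need δ > 0 so that 0 < |x − 4| < δ implies |(-8x - 12) + 44| < ε.
Since (-8x - 12) + 44 = -8(x − 4), we have |(-8x - 12) + 44| = 8|x − 4|.
Thus it suffices that |x − 4| < ε/8.
Take δ = ε/8. If 0 < |x − 4| < δ then |(-8x - 12) + 44| = 8|x − 4| < 8·(ε/8) = ε.

δ = ε/8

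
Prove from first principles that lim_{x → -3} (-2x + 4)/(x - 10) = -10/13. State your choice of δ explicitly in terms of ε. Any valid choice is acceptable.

δ = min(13/2, (169/32)ε)

Let ε > 0. We want δ > 0 with 0 < |x + 3| < δ ⇒ |(-2x + 4)/(x - 10) + 10/13| < ε.
Combining over a common denominator, (-2x + 4)/(x - 10) + 10/13 = [(-2x + 4)·(-13) − 10·(x - 10)] / [(-13)·(x - 10)] = 16(x + 3) / ((-13)(x - 10)).
So |(-2x + 4)/(x - 10) + 10/13| = 16|x + 3| / (13·|x − 10|).
Restrict δ ≤ 13/2. Then |x + 3| < 13/2 gives |x − 10| = |(x + 3) + (-13)| ≥ 13 − 13/2 = 13/2.
Hence |(-2x + 4)/(x - 10) + 10/13| < 16|x + 3|/(13·(13/2)) = (32/169)|x + 3|, which is < ε once |x + 3| < (169/32)ε.
Take δ = min(13/2, (169/32)ε). Then 0 < |x + 3| < δ forces both bounds, so |(-2x + 4)/(x - 10) + 10/13| < ε.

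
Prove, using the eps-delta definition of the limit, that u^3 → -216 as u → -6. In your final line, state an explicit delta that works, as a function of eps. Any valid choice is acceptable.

delta = min(2, eps/148)

Suppose eps > 0. We seek delta > 0 with 0 < |u + 6| < delta ⇒ |u^3 + 216| < eps.
Factor: u^3 + 216 = (u + 6)(u^2 - 6u + 36), so |u^3 + 216| = |u + 6|·|u^2 - 6u + 36|.
Impose delta ≤ 2 so that |u| < 8; then |u^2 - 6u + 36| ≤ 148.
Hence |u^3 + 216| ≤ 148|u + 6|, which is < eps once |u + 6| < eps/148.
Take delta = min(2, eps/148). If 0 < |u + 6| < delta then both bounds hold and |u^3 + 216| ≤ 148|u + 6| < 148·(eps/148) = eps.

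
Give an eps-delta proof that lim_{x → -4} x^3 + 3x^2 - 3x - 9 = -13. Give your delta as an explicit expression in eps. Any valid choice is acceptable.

delta = min(2, eps/43)

Let eps > 0. We want delta > 0 such that 0 < |x + 4| < delta implies |(x^3 + 3x^2 - 3x - 9) + 13| < eps.
(x^3 + 3x^2 - 3x - 9) + 13 = x^3 + 3x^2 - 3x + 4 = (x + 4)(x^2 - x + 1).
So |(x^3 + 3x^2 - 3x - 9) + 13| = |x + 4|·|x^2 - x + 1|.
Require delta ≤ 2. Then |x + 4| < 2 gives |x| < 6, and by the triangle inequality |x^2 - x + 1| ≤ 6^2 + 6 + 1 = 43.
Hence |(x^3 + 3x^2 - 3x - 9) + 13| ≤ 43|x + 4| < eps provided |x + 4| < eps/43.
Take delta = min(2, eps/43). Then 0 < |x + 4| < delta gives both |x + 4| < 2 and |x + 4| < eps/43, so |(x^3 + 3x^2 - 3x - 9) + 13| < eps.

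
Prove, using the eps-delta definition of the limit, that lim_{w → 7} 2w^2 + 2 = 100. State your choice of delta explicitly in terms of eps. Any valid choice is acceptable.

Let eps > 0. We want delta > 0 such that 0 < |w − 7| < delta implies |(2w^2 + 2) − 100| < eps.
(2w^2 + 2) − 100 = 2w^2 - 98 = (w − 7)(2w + 14).
So |(2w^2 + 2) − 100| = |w − 7|·|2w + 14|.
Require delta ≤ 1. Then |w − 7| < 1 gives |w| < 8, and by the triangle inequality |2w + 14| ≤ 2·8 + 14 = 30.
Hence |(2w^2 + 2) − 100| ≤ 30|w − 7| < eps provided |w − 7| < eps/30.
Choosing delta = min(1, eps/30) ensures both conditions, hence |(2w^2 + 2) − 100| < eps.

delta = min(1, eps/30)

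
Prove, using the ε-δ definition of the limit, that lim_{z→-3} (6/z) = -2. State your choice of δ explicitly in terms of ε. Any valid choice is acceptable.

δ = min(3/2, (3/4)ε)

Let ε > 0 be given. We seek δ > 0 such that 0 < |z + 3| < δ implies |6/z + 2| < ε.
|6/z + 2| = 6·|-3 − z|/(3·|z|) = 6|z + 3|/(3|z|).
Restrict δ ≤ 3/2. Then |z + 3| < 3/2 gives |z| > 3/2, so 3|z| > 9/2.
Then |6/z + 2| < 6|z + 3|/(9/2), which is < ε when |z + 3| < (3/4)ε.
Take δ = min(3/2, (3/4)ε). Then 0 < |z + 3| < δ gives both |z + 3| < 3/2 and |z + 3| < (3/4)ε, so |6/z + 2| < ε.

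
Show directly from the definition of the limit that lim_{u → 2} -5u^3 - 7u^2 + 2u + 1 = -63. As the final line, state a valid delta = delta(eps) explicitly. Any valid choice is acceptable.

Let eps > 0 be given. We want delta > 0 such that 0 < |u − 2| < delta implies |(-5u^3 - 7u^2 + 2u + 1) + 63| < eps.
(-5u^3 - 7u^2 + 2u + 1) + 63 = -5u^3 - 7u^2 + 2u + 64 = (u − 2)(-5u^2 - 17u - 32).
So |(-5u^3 - 7u^2 + 2u + 1) + 63| = |u − 2|·|-5u^2 - 17u - 32|.
Require delta ≤ 2. Then |u − 2| < 2 gives |u| < 4, and by the triangle inequality |-5u^2 - 17u - 32| ≤ 5·4^2 + 17·4 + 32 = 180.
Hence |(-5u^3 - 7u^2 + 2u + 1) + 63| ≤ 180|u − 2| < eps provided |u − 2| < eps/180.
Take delta = min(2, eps/180). Then 0 < |u − 2| < delta gives both |u − 2| < 2 and |u − 2| < eps/180, so |(-5u^3 - 7u^2 + 2u + 1) + 63| < eps.

delta = min(2, eps/180)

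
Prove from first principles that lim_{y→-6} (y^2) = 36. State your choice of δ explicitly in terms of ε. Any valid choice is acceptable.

Fix ε > 0. We seek δ > 0 with 0 < |y + 6| < δ ⇒ |y^2 − 36| < ε.
Factor: y^2 − 36 = (y + 6)(y - 6), so |y^2 − 36| = |y + 6|·|y - 6|.
Restrict δ ≤ 1. Then |y + 6| < 1 gives |y| < 7, so by the triangle inequality |y - 6| ≤ 7 + 6 = 13.
Hence |y^2 − 36| ≤ 13|y + 6|, which is < ε once |y + 6| < ε/13.
Take δ = min(1, ε/13). If 0 < |y + 6| < δ then both bounds hold and |y^2 − 36| ≤ 13|y + 6| < 13·(ε/13) = ε.

δ = min(1, ε/13)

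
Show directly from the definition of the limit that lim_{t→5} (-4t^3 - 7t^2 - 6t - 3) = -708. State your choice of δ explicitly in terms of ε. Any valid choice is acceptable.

δ = min(1, ε/447)

Let ε > 0 be given. We want δ > 0 such that 0 < |t − 5| < δ implies |(-4t^3 - 7t^2 - 6t - 3) + 708| < ε.
(-4t^3 - 7t^2 - 6t - 3) + 708 = -4t^3 - 7t^2 - 6t + 705 = (t − 5)(-4t^2 - 27t - 141).
So |(-4t^3 - 7t^2 - 6t - 3) + 708| = |t − 5|·|-4t^2 - 27t - 141|.
Assume first that |t − 5| < 1, so |t| < 6. Then |-4t^2 - 27t - 141| ≤ 4·6^2 + 27·6 + 141 = 447.
Hence |(-4t^3 - 7t^2 - 6t - 3) + 708| ≤ 447|t − 5| < ε provided |t − 5| < ε/447.
Take δ = min(1, ε/447). Then 0 < |t − 5| < δ gives both |t − 5| < 1 and |t − 5| < ε/447, so |(-4t^3 - 7t^2 - 6t - 3) + 708| < ε.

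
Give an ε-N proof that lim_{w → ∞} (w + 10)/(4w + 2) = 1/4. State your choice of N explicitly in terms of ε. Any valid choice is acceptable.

Let ε > 0 be given. We seek N > 0 such that w > N implies |(w + 10)/(4w + 2) − (1/4)| < ε.
(w + 10)/(4w + 2) − (1/4) = (4(w + 10) − (4w + 2)) / (4(4w + 2)) = 38/(4(4w + 2)).
For w > 0 we have 4w + 2 > 4w, so |(w + 10)/(4w + 2) − (1/4)| = 38/(4(4w + 2)) < 38/(4·4w) = (19/8)/w.
Thus |(w + 10)/(4w + 2) − (1/4)| < ε whenever w > (19/8)/ε.
Take N = (19/8)/ε. If w > N then |(w + 10)/(4w + 2) − (1/4)| < (19/8)/w < ε.

N = (19/8)/ε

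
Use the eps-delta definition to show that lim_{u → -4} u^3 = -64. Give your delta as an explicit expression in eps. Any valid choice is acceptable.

delta = min(1, eps/61)

Suppose eps > 0. We seek delta > 0 with 0 < |u + 4| < delta ⇒ |u^3 + 64| < eps.
Factor: u^3 + 64 = (u + 4)(u^2 - 4u + 16), so |u^3 + 64| = |u + 4|·|u^2 - 4u + 16|.
Restrict delta ≤ 1. Then |u + 4| < 1 gives |u| < 5, so by the triangle inequality |u^2 - 4u + 16| ≤ 5^2 + 4·5 + 16 = 61.
Hence |u^3 + 64| ≤ 61|u + 4|, which is < eps once |u + 4| < eps/61.
Take delta = min(1, eps/61). If 0 < |u + 4| < delta then both bounds hold and |u^3 + 64| ≤ 61|u + 4| < 61·(eps/61) = eps.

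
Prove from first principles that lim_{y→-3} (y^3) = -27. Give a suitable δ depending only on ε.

Let ε > 0 be given. We seek δ > 0 with 0 < |y + 3| < δ ⇒ |y^3 + 27| < ε.
Factor: y^3 + 27 = (y + 3)(y^2 - 3y + 9), so |y^3 + 27| = |y + 3|·|y^2 - 3y + 9|.
Impose δ ≤ 1 so that |y| < 4; then |y^2 - 3y + 9| ≤ 37.
Hence |y^3 + 27| ≤ 37|y + 3|, which is < ε once |y + 3| < ε/37.
Take δ = min(1, ε/37). If 0 < |y + 3| < δ then both bounds hold and |y^3 + 27| ≤ 37|y + 3| < 37·(ε/37) = ε.

δ = min(1, ε/37)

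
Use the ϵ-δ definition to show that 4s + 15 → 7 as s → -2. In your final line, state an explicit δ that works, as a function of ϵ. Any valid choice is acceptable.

Suppose ϵ > 0. We need δ > 0 so that 0 < |s + 2| < δ implies |(4s + 15) − 7| < ϵ.
Since (4s + 15) − 7 = 4(s + 2), we have |(4s + 15) − 7| = 4|s + 2|.
Thus it suffices that |s + 2| < ϵ/4.
Choosing δ = ϵ/4 gives |(4s + 15) − 7| = 4|s + 2| < ϵ whenever |s + 2| < δ.

δ = ϵ/4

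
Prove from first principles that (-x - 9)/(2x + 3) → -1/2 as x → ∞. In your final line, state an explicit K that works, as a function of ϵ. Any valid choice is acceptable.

Let ϵ > 0. We seek K > 0 such that x > K implies |(-x - 9)/(2x + 3) + 1/2| < ϵ.
(-x - 9)/(2x + 3) + 1/2 = (2(-x - 9) − (-1)(2x + 3)) / (2(2x + 3)) = -15/(2(2x + 3)).
For x > 0 we have 2x + 3 > 2x, so |(-x - 9)/(2x + 3) + 1/2| = 15/(2(2x + 3)) < 15/(2·2x) = (15/4)/x.
Thus |(-x - 9)/(2x + 3) + 1/2| < ϵ whenever x > (15/4)/ϵ.
Take K = (15/4)/ϵ. If x > K then |(-x - 9)/(2x + 3) + 1/2| < (15/4)/x < ϵ.

K = (15/4)/ϵ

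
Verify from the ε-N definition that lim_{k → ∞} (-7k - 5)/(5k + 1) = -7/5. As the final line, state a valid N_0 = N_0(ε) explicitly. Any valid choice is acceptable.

N_0 = (18/25)/ε

Let ε > 0. For k ≥ 1, |(-7k - 5)/(5k + 1) + 7/5| = |-18|/(5(5k + 1)) = 18/(5(5k + 1)).
Since 5k + 1 ≥ 5k for k ≥ 1, this is ≤ 18/(5·5k) = (18/25)/k.
So |(-7k - 5)/(5k + 1) + 7/5| < ε whenever k > (18/25)/ε.
Take N_0 = (18/25)/ε. If k > N_0 then |(-7k - 5)/(5k + 1) + 7/5| ≤ (18/25)/k < ε.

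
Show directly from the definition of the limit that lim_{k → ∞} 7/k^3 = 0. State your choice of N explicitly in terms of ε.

Fix ε > 0. For k ≥ 1, |7/k^3 − 0| = 7/k^3.
7/k^3 < ε ⇔ k^3 > 7/ε ⇔ k > (7/ε)^{1/3}.
Take N = (7/ε)^{1/3}. Then k > N implies 7/k^3 < ε.

N = (7/ε)^{1/3}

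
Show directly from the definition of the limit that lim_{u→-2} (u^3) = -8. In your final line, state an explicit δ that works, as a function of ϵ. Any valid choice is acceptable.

δ = min(2, ϵ/28)

Let ϵ > 0. We seek δ > 0 with 0 < |u + 2| < δ ⇒ |u^3 + 8| < ϵ.
Factor: u^3 + 8 = (u + 2)(u^2 - 2u + 4), so |u^3 + 8| = |u + 2|·|u^2 - 2u + 4|.
Impose δ ≤ 2 so that |u| < 4; then |u^2 - 2u + 4| ≤ 28.
Hence |u^3 + 8| ≤ 28|u + 2|, which is < ϵ once |u + 2| < ϵ/28.
Take δ = min(2, ϵ/28). If 0 < |u + 2| < δ then both bounds hold and |u^3 + 8| ≤ 28|u + 2| < 28·(ϵ/28) = ϵ.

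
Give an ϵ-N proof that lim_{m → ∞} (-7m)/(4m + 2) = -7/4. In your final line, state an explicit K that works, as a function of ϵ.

Let ϵ > 0 be given. For m ≥ 1, |(-7m)/(4m + 2) + 7/4| = |14|/(4(4m + 2)) = 14/(4(4m + 2)).
Since 4m + 2 ≥ 4m for m ≥ 1, this is ≤ 14/(4·4m) = (7/8)/m.
So |(-7m)/(4m + 2) + 7/4| < ϵ whenever m > (7/8)/ϵ.
Take K = (7/8)/ϵ. If m > K then |(-7m)/(4m + 2) + 7/4| ≤ (7/8)/m < ϵ.

K = (7/8)/ϵ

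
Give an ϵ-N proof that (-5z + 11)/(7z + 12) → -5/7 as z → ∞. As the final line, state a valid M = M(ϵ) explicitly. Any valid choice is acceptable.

Let ϵ > 0 be given. We seek M > 0 such that z > M implies |(-5z + 11)/(7z + 12) + 5/7| < ϵ.
(-5z + 11)/(7z + 12) + 5/7 = (7(-5z + 11) − (-5)(7z + 12)) / (7(7z + 12)) = 137/(7(7z + 12)).
For z > 0 we have 7z + 12 > 7z, so |(-5z + 11)/(7z + 12) + 5/7| = 137/(7(7z + 12)) < 137/(7·7z) = (137/49)/z.
Thus |(-5z + 11)/(7z + 12) + 5/7| < ϵ whenever z > (137/49)/ϵ.
Take M = (137/49)/ϵ. If z > M then |(-5z + 11)/(7z + 12) + 5/7| < (137/49)/z < ϵ.

M = (137/49)/ϵ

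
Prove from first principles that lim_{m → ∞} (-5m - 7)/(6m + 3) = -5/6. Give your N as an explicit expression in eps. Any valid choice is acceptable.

N = (3/4)/eps

Let eps > 0. For m ≥ 1, |(-5m - 7)/(6m + 3) + 5/6| = |-27|/(6(6m + 3)) = 27/(6(6m + 3)).
Since 6m + 3 ≥ 6m for m ≥ 1, this is ≤ 27/(6·6m) = (3/4)/m.
So |(-5m - 7)/(6m + 3) + 5/6| < eps whenever m > (3/4)/eps.
Take N = (3/4)/eps. If m > N then |(-5m - 7)/(6m + 3) + 5/6| ≤ (3/4)/m < eps.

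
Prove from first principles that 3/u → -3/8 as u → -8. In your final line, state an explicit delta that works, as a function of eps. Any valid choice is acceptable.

delta = min(4, (32/3)eps)

Let eps > 0 be given. We seek delta > 0 such that 0 < |u + 8| < delta implies |3/u + 3/8| < eps.
|3/u + 3/8| = 3·|-8 − u|/(8·|u|) = 3|u + 8|/(8|u|).
Require delta ≤ 4 so that |u| > 8 − 4 = 4, hence 8|u| > 32.
Then |3/u + 3/8| < 3|u + 8|/32, which is < eps when |u + 8| < (32/3)eps.
Take delta = min(4, (32/3)eps). Then 0 < |u + 8| < delta gives both |u + 8| < 4 and |u + 8| < (32/3)eps, so |3/u + 3/8| < eps.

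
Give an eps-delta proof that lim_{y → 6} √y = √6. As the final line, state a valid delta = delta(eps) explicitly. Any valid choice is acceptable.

delta = min(6, √6·eps)

Fix eps > 0. We want delta > 0 such that 0 < |y − 6| < delta implies |√y − √6| < eps.
Multiplying by the conjugate, |√y − √6| = |y − 6|/(√y + √6).
Restrict delta ≤ 6 so that |y − 6| < 6 forces y > 0, and then √y + √6 > √6.
Hence |√y − √6| < |y − 6|/√6, which is < eps once |y − 6| < √6·eps.
Take delta = min(6, √6·eps). If 0 < |y − 6| < delta then y > 0 and |√y − √6| < |y − 6|/√6 < eps.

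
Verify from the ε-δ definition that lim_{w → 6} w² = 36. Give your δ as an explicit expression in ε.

Fix ε > 0. We seek δ > 0 with 0 < |w − 6| < δ ⇒ |w² − 36| < ε.
Factor: w² − 36 = (w − 6)(w + 6), so |w² − 36| = |w − 6|·|w + 6|.
Impose δ ≤ 1 so that |w| < 7; then |w + 6| ≤ 13.
Hence |w² − 36| ≤ 13|w − 6|, which is < ε once |w − 6| < ε/13.
Take δ = min(1, ε/13). If 0 < |w − 6| < δ then both bounds hold and |w² − 36| ≤ 13|w − 6| < 13·(ε/13) = ε.

δ = min(1, ε/13)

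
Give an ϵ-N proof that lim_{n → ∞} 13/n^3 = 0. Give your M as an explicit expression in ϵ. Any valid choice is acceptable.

Let ϵ > 0. For n ≥ 1, |13/n^3 − 0| = 13/n^3.
13/n^3 < ϵ ⇔ n^3 > 13/ϵ ⇔ n > (13/ϵ)^{1/3}.
Take M = (13/ϵ)^{1/3}. Then n > M implies 13/n^3 < ϵ.

M = (13/ϵ)^{1/3}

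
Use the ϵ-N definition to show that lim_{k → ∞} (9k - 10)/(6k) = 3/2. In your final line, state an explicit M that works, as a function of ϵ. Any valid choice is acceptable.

M = (5/3)/ϵ

Let ϵ > 0 be given. For k ≥ 1, |(9k - 10)/(6k) − (3/2)| = |-60|/(6(6k)) = 60/(6(6k)).
Since 6k ≥ 6k for k ≥ 1, this is ≤ 60/(6·6k) = (5/3)/k.
So |(9k - 10)/(6k) − (3/2)| < ϵ whenever k > (5/3)/ϵ.
Take M = (5/3)/ϵ. If k > M then |(9k - 10)/(6k) − (3/2)| ≤ (5/3)/k < ϵ.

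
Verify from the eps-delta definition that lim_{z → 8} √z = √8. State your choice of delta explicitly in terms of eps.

Suppose eps > 0. We want delta > 0 such that 0 < |z − 8| < delta implies |√z − √8| < eps.
Rationalise: √z − √8 = (z − 8)/(√z + √8), so |√z − √8| = |z − 8|/(√z + √8).
Restrict delta ≤ 8 so that |z − 8| < 8 forces z > 0, and then √z + √8 > √8.
Hence |√z − √8| < |z − 8|/√8, which is < eps once |z − 8| < √8·eps.
Take delta = min(8, √8·eps). If 0 < |z − 8| < delta then z > 0 and |√z − √8| < |z − 8|/√8 < eps.

delta = min(8, √8·eps)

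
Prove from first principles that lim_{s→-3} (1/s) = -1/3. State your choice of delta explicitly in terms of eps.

delta = min(3/2, (9/2)eps)

Let eps > 0. We seek delta > 0 such that 0 < |s + 3| < delta implies |1/s + 1/3| < eps.
|1/s + 1/3| = |-3 − s|/(3·|s|) = |s + 3|/(3|s|).
Restrict delta ≤ 3/2. Then |s + 3| < 3/2 gives |s| > 3/2, so 3|s| > 9/2.
Then |1/s + 1/3| < |s + 3|/(9/2), which is < eps when |s + 3| < (9/2)eps.
Take delta = min(3/2, (9/2)eps). Then 0 < |s + 3| < delta gives both |s + 3| < 3/2 and |s + 3| < (9/2)eps, so |1/s + 1/3| < eps.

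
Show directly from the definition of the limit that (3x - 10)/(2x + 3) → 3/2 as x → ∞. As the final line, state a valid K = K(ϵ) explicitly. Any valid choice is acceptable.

K = (29/4)/ϵ

Let ϵ > 0 be given. We seek K > 0 such that x > K implies |(3x - 10)/(2x + 3) − (3/2)| < ϵ.
(3x - 10)/(2x + 3) − (3/2) = (2(3x - 10) − 3(2x + 3)) / (2(2x + 3)) = -29/(2(2x + 3)).
For x > 0 we have 2x + 3 > 2x, so |(3x - 10)/(2x + 3) − (3/2)| = 29/(2(2x + 3)) < 29/(2·2x) = (29/4)/x.
Thus |(3x - 10)/(2x + 3) − (3/2)| < ϵ whenever x > (29/4)/ϵ.
Take K = (29/4)/ϵ. If x > K then |(3x - 10)/(2x + 3) − (3/2)| < (29/4)/x < ϵ.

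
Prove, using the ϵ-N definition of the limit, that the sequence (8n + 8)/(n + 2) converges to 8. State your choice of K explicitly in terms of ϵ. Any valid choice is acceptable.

K = 8/ϵ

Let ϵ > 0. For n ≥ 1, |(8n + 8)/(n + 2) − 8| = |-8|/((n + 2)) = 8/((n + 2)).
Since n + 2 ≥ n for n ≥ 1, this is ≤ 8/(n) = 8/n.
So |(8n + 8)/(n + 2) − 8| < ϵ whenever n > 8/ϵ.
Take K = 8/ϵ. If n > K then |(8n + 8)/(n + 2) − 8| ≤ 8/n < ϵ.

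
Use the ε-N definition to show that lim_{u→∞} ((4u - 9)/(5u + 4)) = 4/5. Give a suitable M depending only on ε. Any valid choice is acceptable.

Let ε > 0. We seek M > 0 such that u > M implies |(4u - 9)/(5u + 4) − (4/5)| < ε.
(4u - 9)/(5u + 4) − (4/5) = (5(4u - 9) − 4(5u + 4)) / (5(5u + 4)) = -61/(5(5u + 4)).
For u > 0 we have 5u + 4 > 5u, so |(4u - 9)/(5u + 4) − (4/5)| = 61/(5(5u + 4)) < 61/(5·5u) = (61/25)/u.
Thus |(4u - 9)/(5u + 4) − (4/5)| < ε whenever u > (61/25)/ε.
Take M = (61/25)/ε. If u > M then |(4u - 9)/(5u + 4) − (4/5)| < (61/25)/u < ε.

M = (61/25)/ε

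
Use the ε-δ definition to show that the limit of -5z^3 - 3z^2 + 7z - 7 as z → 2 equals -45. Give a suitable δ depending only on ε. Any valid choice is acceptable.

δ = min(1, ε/103)

Let ε > 0 be given. We want δ > 0 such that 0 < |z − 2| < δ implies |(-5z^3 - 3z^2 + 7z - 7) + 45| < ε.
(-5z^3 - 3z^2 + 7z - 7) + 45 = -5z^3 - 3z^2 + 7z + 38 = (z − 2)(-5z^2 - 13z - 19).
So |(-5z^3 - 3z^2 + 7z - 7) + 45| = |z − 2|·|-5z^2 - 13z - 19|.
Assume first that |z − 2| < 1, so |z| < 3. Then |-5z^2 - 13z - 19| ≤ 5·3^2 + 13·3 + 19 = 103.
Hence |(-5z^3 - 3z^2 + 7z - 7) + 45| ≤ 103|z − 2| < ε provided |z − 2| < ε/103.
Choosing δ = min(1, ε/103) ensures both conditions, hence |(-5z^3 - 3z^2 + 7z - 7) + 45| < ε.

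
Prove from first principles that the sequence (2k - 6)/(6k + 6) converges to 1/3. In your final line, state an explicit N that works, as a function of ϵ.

Let ϵ > 0. For k ≥ 1, |(2k - 6)/(6k + 6) − (1/3)| = |-48|/(6(6k + 6)) = 48/(6(6k + 6)).
Since 6k + 6 ≥ 6k for k ≥ 1, this is ≤ 48/(6·6k) = (4/3)/k.
So |(2k - 6)/(6k + 6) − (1/3)| < ϵ whenever k > (4/3)/ϵ.
Take N = (4/3)/ϵ. If k > N then |(2k - 6)/(6k + 6) − (1/3)| ≤ (4/3)/k < ϵ.

N = (4/3)/ϵ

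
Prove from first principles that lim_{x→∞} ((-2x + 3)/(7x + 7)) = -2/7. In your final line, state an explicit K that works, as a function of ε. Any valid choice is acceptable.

K = (5/7)/ε

Let ε > 0. We seek K > 0 such that x > K implies |(-2x + 3)/(7x + 7) + 2/7| < ε.
(-2x + 3)/(7x + 7) + 2/7 = (7(-2x + 3) − (-2)(7x + 7)) / (7(7x + 7)) = 35/(7(7x + 7)).
For x > 0 we have 7x + 7 > 7x, so |(-2x + 3)/(7x + 7) + 2/7| = 35/(7(7x + 7)) < 35/(7·7x) = (5/7)/x.
Thus |(-2x + 3)/(7x + 7) + 2/7| < ε whenever x > (5/7)/ε.
Take K = (5/7)/ε. If x > K then |(-2x + 3)/(7x + 7) + 2/7| < (5/7)/x < ε.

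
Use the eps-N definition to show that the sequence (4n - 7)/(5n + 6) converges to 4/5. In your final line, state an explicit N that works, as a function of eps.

Let eps > 0. For n ≥ 1, |(4n - 7)/(5n + 6) − (4/5)| = |-59|/(5(5n + 6)) = 59/(5(5n + 6)).
Since 5n + 6 ≥ 5n for n ≥ 1, this is ≤ 59/(5·5n) = (59/25)/n.
So |(4n - 7)/(5n + 6) − (4/5)| < eps whenever n > (59/25)/eps.
Take N = (59/25)/eps. If n > N then |(4n - 7)/(5n + 6) − (4/5)| ≤ (59/25)/n < eps.

N = (59/25)/eps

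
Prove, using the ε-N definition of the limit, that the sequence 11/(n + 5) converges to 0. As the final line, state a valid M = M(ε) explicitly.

M = 11/ε

Let ε > 0. For n ≥ 1, |11/(n + 5) − 0| = 11/(n + 5) ≤ 11/n.
We need 11/n < ε, i.e. n > 11/ε.
Take M = 11/ε. If n > M then |11/(n + 5)| ≤ 11/n < ε.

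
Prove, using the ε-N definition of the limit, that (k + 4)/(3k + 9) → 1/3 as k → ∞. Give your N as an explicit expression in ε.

Let ε > 0. For k ≥ 1, |(k + 4)/(3k + 9) − (1/3)| = |3|/(3(3k + 9)) = 3/(3(3k + 9)).
Since 3k + 9 ≥ 3k for k ≥ 1, this is ≤ 3/(3·3k) = (1/3)/k.
So |(k + 4)/(3k + 9) − (1/3)| < ε whenever k > (1/3)/ε.
Take N = (1/3)/ε. If k > N then |(k + 4)/(3k + 9) − (1/3)| ≤ (1/3)/k < ε.

N = (1/3)/ε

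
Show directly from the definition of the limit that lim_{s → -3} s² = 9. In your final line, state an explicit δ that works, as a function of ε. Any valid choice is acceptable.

δ = min(1, ε/7)

Let ε > 0 be given. We seek δ > 0 with 0 < |s + 3| < δ ⇒ |s² − 9| < ε.
Factor: s² − 9 = (s + 3)(s - 3), so |s² − 9| = |s + 3|·|s - 3|.
Impose δ ≤ 1 so that |s| < 4; then |s - 3| ≤ 7.
Hence |s² − 9| ≤ 7|s + 3|, which is < ε once |s + 3| < ε/7.
Take δ = min(1, ε/7). If 0 < |s + 3| < δ then both bounds hold and |s² − 9| ≤ 7|s + 3| < 7·(ε/7) = ε.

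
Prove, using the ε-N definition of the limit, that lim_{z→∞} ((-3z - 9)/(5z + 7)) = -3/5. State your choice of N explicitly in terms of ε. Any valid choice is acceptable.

N = (24/25)/ε

Suppose ε > 0. We seek N > 0 such that z > N implies |(-3z - 9)/(5z + 7) + 3/5| < ε.
(-3z - 9)/(5z + 7) + 3/5 = (5(-3z - 9) − (-3)(5z + 7)) / (5(5z + 7)) = -24/(5(5z + 7)).
For z > 0 we have 5z + 7 > 5z, so |(-3z - 9)/(5z + 7) + 3/5| = 24/(5(5z + 7)) < 24/(5·5z) = (24/25)/z.
Thus |(-3z - 9)/(5z + 7) + 3/5| < ε whenever z > (24/25)/ε.
Take N = (24/25)/ε. If z > N then |(-3z - 9)/(5z + 7) + 3/5| < (24/25)/z < ε.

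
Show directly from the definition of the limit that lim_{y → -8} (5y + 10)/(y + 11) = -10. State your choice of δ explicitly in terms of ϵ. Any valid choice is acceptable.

Suppose ϵ > 0. We want δ > 0 with 0 < |y + 8| < δ ⇒ |(5y + 10)/(y + 11) + 10| < ϵ.
Combining over a common denominator, (5y + 10)/(y + 11) + 10 = [(5y + 10)·3 − (-30)·(y + 11)] / [3·(y + 11)] = 45(y + 8) / (3(y + 11)).
So |(5y + 10)/(y + 11) + 10| = 45|y + 8| / (3·|y + 11|).
Require δ ≤ 3/2, so |y + 11| ≥ |3| − |y + 8| > 3 − 3/2 = 3/2.
Hence |(5y + 10)/(y + 11) + 10| < 45|y + 8|/(3·(3/2)) = 10|y + 8|, which is < ϵ once |y + 8| < (1/10)ϵ.
Take δ = min(3/2, (1/10)ϵ). Then 0 < |y + 8| < δ forces both bounds, so |(5y + 10)/(y + 11) + 10| < ϵ.

δ = min(3/2, (1/10)ϵ)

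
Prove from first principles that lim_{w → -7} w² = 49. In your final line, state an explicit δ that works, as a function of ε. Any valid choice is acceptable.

Suppose ε > 0. We seek δ > 0 with 0 < |w + 7| < δ ⇒ |w² − 49| < ε.
Factor: w² − 49 = (w + 7)(w - 7), so |w² − 49| = |w + 7|·|w - 7|.
Restrict δ ≤ 2. Then |w + 7| < 2 gives |w| < 9, so by the triangle inequality |w - 7| ≤ 9 + 7 = 16.
Hence |w² − 49| ≤ 16|w + 7|, which is < ε once |w + 7| < ε/16.
Take δ = min(2, ε/16). If 0 < |w + 7| < δ then both bounds hold and |w² − 49| ≤ 16|w + 7| < 16·(ε/16) = ε.

δ = min(2, ε/16)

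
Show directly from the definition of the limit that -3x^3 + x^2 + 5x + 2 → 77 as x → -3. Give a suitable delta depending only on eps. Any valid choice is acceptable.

delta = min(1, eps/113)

Fix eps > 0. We want delta > 0 such that 0 < |x + 3| < delta implies |(-3x^3 + x^2 + 5x + 2) − 77| < eps.
(-3x^3 + x^2 + 5x + 2) − 77 = -3x^3 + x^2 + 5x - 75 = (x + 3)(-3x^2 + 10x - 25).
So |(-3x^3 + x^2 + 5x + 2) − 77| = |x + 3|·|-3x^2 + 10x - 25|.
Require delta ≤ 1. Then |x + 3| < 1 gives |x| < 4, and by the triangle inequality |-3x^2 + 10x - 25| ≤ 3·4^2 + 10·4 + 25 = 113.
Hence |(-3x^3 + x^2 + 5x + 2) − 77| ≤ 113|x + 3| < eps provided |x + 3| < eps/113.
Choosing delta = min(1, eps/113) ensures both conditions, hence |(-3x^3 + x^2 + 5x + 2) − 77| < eps.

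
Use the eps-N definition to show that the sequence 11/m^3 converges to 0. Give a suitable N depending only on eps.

N = (11/eps)^{1/3}

Let eps > 0 be given. For m ≥ 1, |11/m^3 − 0| = 11/m^3.
11/m^3 < eps ⇔ m^3 > 11/eps ⇔ m > (11/eps)^{1/3}.
Take N = (11/eps)^{1/3}. Then m > N implies 11/m^3 < eps.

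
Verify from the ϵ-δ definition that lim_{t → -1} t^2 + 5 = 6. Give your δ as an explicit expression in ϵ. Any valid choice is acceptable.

Let ϵ > 0. We want δ > 0 such that 0 < |t + 1| < δ implies |(t^2 + 5) − 6| < ϵ.
(t^2 + 5) − 6 = t^2 - 1 = (t + 1)(t - 1).
So |(t^2 + 5) − 6| = |t + 1|·|t - 1|.
Assume first that |t + 1| < 2, so |t| < 3. Then |t - 1| ≤ 3 + 1 = 4.
Hence |(t^2 + 5) − 6| ≤ 4|t + 1| < ϵ provided |t + 1| < ϵ/4.
Choosing δ = min(2, ϵ/4) ensures both conditions, hence |(t^2 + 5) − 6| < ϵ.

δ = min(2, ϵ/4)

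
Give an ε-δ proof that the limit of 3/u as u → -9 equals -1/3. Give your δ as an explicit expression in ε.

Let ε > 0 be given. We seek δ > 0 such that 0 < |u + 9| < δ implies |3/u + 1/3| < ε.
|3/u + 1/3| = 3·|-9 − u|/(9·|u|) = 3|u + 9|/(9|u|).
Require δ ≤ 9/2 so that |u| > 9 − 9/2 = 9/2, hence 9|u| > 81/2.
Then |3/u + 1/3| < 3|u + 9|/(81/2), which is < ε when |u + 9| < (27/2)ε.
Take δ = min(9/2, (27/2)ε). Then 0 < |u + 9| < δ gives both |u + 9| < 9/2 and |u + 9| < (27/2)ε, so |3/u + 1/3| < ε.

δ = min(9/2, (27/2)ε)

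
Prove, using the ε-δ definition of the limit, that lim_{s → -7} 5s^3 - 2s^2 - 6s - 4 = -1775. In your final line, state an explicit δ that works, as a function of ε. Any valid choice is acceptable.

δ = min(1, ε/869)

Fix ε > 0. We want δ > 0 such that 0 < |s + 7| < δ implies |(5s^3 - 2s^2 - 6s - 4) + 1775| < ε.
(5s^3 - 2s^2 - 6s - 4) + 1775 = 5s^3 - 2s^2 - 6s + 1771 = (s + 7)(5s^2 - 37s + 253).
So |(5s^3 - 2s^2 - 6s - 4) + 1775| = |s + 7|·|5s^2 - 37s + 253|.
Assume first that |s + 7| < 1, so |s| < 8. Then |5s^2 - 37s + 253| ≤ 5·8^2 + 37·8 + 253 = 869.
Hence |(5s^3 - 2s^2 - 6s - 4) + 1775| ≤ 869|s + 7| < ε provided |s + 7| < ε/869.
Take δ = min(1, ε/869). Then 0 < |s + 7| < δ gives both |s + 7| < 1 and |s + 7| < ε/869, so |(5s^3 - 2s^2 - 6s - 4) + 1775| < ε.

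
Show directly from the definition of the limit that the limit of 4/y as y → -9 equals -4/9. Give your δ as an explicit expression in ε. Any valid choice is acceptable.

Suppose ε > 0. We seek δ > 0 such that 0 < |y + 9| < δ implies |4/y + 4/9| < ε.
|4/y + 4/9| = 4·|-9 − y|/(9·|y|) = 4|y + 9|/(9|y|).
Restrict δ ≤ 9/2. Then |y + 9| < 9/2 gives |y| > 9/2, so 9|y| > 81/2.
Then |4/y + 4/9| < 4|y + 9|/(81/2), which is < ε when |y + 9| < (81/8)ε.
Take δ = min(9/2, (81/8)ε). Then 0 < |y + 9| < δ gives both |y + 9| < 9/2 and |y + 9| < (81/8)ε, so |4/y + 4/9| < ε.

δ = min(9/2, (81/8)ε)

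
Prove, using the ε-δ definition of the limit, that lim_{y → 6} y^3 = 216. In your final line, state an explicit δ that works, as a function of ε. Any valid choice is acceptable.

δ = min(1, ε/127)

Let ε > 0. We seek δ > 0 with 0 < |y − 6| < δ ⇒ |y^3 − 216| < ε.
Factor: y^3 − 216 = (y − 6)(y^2 + 6y + 36), so |y^3 − 216| = |y − 6|·|y^2 + 6y + 36|.
Restrict δ ≤ 1. Then |y − 6| < 1 gives |y| < 7, so by the triangle inequality |y^2 + 6y + 36| ≤ 7^2 + 6·7 + 36 = 127.
Hence |y^3 − 216| ≤ 127|y − 6|, which is < ε once |y − 6| < ε/127.
Take δ = min(1, ε/127). If 0 < |y − 6| < δ then both bounds hold and |y^3 − 216| ≤ 127|y − 6| < 127·(ε/127) = ε.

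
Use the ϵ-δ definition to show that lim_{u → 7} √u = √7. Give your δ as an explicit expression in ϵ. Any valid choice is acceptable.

δ = min(7, √7·ϵ)

Let ϵ > 0 be given. We want δ > 0 such that 0 < |u − 7| < δ implies |√u − √7| < ϵ.
Multiplying by the conjugate, |√u − √7| = |u − 7|/(√u + √7).
Restrict δ ≤ 7 so that |u − 7| < 7 forces u > 0, and then √u + √7 > √7.
Hence |√u − √7| < |u − 7|/√7, which is < ϵ once |u − 7| < √7·ϵ.
Take δ = min(7, √7·ϵ). If 0 < |u − 7| < δ then u > 0 and |√u − √7| < |u − 7|/√7 < ϵ.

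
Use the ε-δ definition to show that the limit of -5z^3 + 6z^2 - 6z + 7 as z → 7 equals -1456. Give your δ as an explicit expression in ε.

Suppose ε > 0. We want δ > 0 such that 0 < |z − 7| < δ implies |(-5z^3 + 6z^2 - 6z + 7) + 1456| < ε.
(-5z^3 + 6z^2 - 6z + 7) + 1456 = -5z^3 + 6z^2 - 6z + 1463 = (z − 7)(-5z^2 - 29z - 209).
So |(-5z^3 + 6z^2 - 6z + 7) + 1456| = |z − 7|·|-5z^2 - 29z - 209|.
Require δ ≤ 1. Then |z − 7| < 1 gives |z| < 8, and by the triangle inequality |-5z^2 - 29z - 209| ≤ 5·8^2 + 29·8 + 209 = 761.
Hence |(-5z^3 + 6z^2 - 6z + 7) + 1456| ≤ 761|z − 7| < ε provided |z − 7| < ε/761.
Take δ = min(1, ε/761). Then 0 < |z − 7| < δ gives both |z − 7| < 1 and |z − 7| < ε/761, so |(-5z^3 + 6z^2 - 6z + 7) + 1456| < ε.

δ = min(1, ε/761)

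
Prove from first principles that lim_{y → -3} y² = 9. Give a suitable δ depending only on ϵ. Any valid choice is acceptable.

δ = min(1, ϵ/7)

Suppose ϵ > 0. We seek δ > 0 with 0 < |y + 3| < δ ⇒ |y² − 9| < ϵ.
Factor: y² − 9 = (y + 3)(y - 3), so |y² − 9| = |y + 3|·|y - 3|.
Restrict δ ≤ 1. Then |y + 3| < 1 gives |y| < 4, so by the triangle inequality |y - 3| ≤ 4 + 3 = 7.
Hence |y² − 9| ≤ 7|y + 3|, which is < ϵ once |y + 3| < ϵ/7.
Take δ = min(1, ϵ/7). If 0 < |y + 3| < δ then both bounds hold and |y² − 9| ≤ 7|y + 3| < 7·(ϵ/7) = ϵ.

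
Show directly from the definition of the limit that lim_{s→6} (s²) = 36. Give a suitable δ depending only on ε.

δ = min(2, ε/14)

Let ε > 0 be given. We seek δ > 0 with 0 < |s − 6| < δ ⇒ |s² − 36| < ε.
Factor: s² − 36 = (s − 6)(s + 6), so |s² − 36| = |s − 6|·|s + 6|.
Restrict δ ≤ 2. Then |s − 6| < 2 gives |s| < 8, so by the triangle inequality |s + 6| ≤ 8 + 6 = 14.
Hence |s² − 36| ≤ 14|s − 6|, which is < ε once |s − 6| < ε/14.
Take δ = min(2, ε/14). If 0 < |s − 6| < δ then both bounds hold and |s² − 36| ≤ 14|s − 6| < 14·(ε/14) = ε.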